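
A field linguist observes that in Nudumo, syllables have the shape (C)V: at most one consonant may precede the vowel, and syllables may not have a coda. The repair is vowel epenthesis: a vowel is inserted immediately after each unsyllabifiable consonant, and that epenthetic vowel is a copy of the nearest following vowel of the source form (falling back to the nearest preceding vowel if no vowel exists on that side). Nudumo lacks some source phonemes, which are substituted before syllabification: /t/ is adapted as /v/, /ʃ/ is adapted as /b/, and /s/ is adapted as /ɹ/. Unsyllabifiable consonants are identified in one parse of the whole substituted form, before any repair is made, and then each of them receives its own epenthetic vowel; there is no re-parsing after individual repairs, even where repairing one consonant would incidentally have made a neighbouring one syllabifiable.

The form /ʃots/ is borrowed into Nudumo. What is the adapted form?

Substitution: /ʃ/ → /b/, /t/ → /v/, /s/ → /ɹ/, giving /bovɹ/.
Syllabifying with onset maximization leaves /v/, /ɹ/ stranded (no codas are permitted; onsets are limited to one consonant).
Each unlicensed consonant becomes the onset of a new syllable: /v/ → /vo/, /ɹ/ → /ɹo/.

bovoɹo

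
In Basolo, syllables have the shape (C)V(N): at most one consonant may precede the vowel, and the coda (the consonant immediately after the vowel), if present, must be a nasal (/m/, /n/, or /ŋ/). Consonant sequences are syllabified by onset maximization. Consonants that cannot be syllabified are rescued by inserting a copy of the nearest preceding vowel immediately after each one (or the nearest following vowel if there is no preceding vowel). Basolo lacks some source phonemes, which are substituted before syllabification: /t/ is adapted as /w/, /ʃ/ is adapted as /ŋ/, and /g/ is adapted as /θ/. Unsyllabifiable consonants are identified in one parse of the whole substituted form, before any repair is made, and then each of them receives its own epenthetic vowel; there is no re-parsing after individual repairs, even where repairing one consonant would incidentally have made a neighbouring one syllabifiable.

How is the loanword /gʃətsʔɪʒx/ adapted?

Substitution: /g/ → /θ/, /ʃ/ → /ŋ/, /t/ → /w/, giving /θŋəwsʔɪʒx/.
Under (C)V(N), the unsyllabifiable consonants are /θ/, /w/, /s/, /ʒ/, /x/ (only a nasal (/m/, /n/, or /ŋ/) is licensed in coda position; onsets are limited to one consonant).
Each unlicensed consonant becomes the onset of a new syllable: /θ/ → /θə/, /w/ → /wə/, /s/ → /sə/, /ʒ/ → /ʒɪ/, /x/ → /xɪ/.

θəŋəwəsəʔɪʒɪxɪ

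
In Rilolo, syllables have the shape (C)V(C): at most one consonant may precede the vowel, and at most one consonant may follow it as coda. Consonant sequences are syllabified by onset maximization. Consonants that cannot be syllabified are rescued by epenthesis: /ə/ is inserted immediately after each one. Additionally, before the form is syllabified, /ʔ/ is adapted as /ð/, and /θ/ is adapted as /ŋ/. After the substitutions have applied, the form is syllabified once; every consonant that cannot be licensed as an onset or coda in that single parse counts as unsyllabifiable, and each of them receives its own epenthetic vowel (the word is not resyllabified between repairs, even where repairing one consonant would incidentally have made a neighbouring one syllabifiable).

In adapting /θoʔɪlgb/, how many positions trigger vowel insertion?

2

After substitution the input is /ŋoðɪlgb/.
The unsyllabifiable consonants are /g/, /b/; each receives one epenthetic vowel.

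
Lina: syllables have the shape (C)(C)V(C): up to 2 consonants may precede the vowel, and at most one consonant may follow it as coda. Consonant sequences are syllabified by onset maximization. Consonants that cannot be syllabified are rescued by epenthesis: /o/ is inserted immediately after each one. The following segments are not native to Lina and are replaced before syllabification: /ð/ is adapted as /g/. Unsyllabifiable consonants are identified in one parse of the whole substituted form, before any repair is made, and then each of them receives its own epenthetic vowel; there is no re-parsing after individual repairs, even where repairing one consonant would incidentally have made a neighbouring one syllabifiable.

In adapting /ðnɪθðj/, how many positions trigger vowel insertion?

After substitution the input is /gnɪθgj/.
The unsyllabifiable consonants are /g/, /j/; each receives one epenthetic vowel.

2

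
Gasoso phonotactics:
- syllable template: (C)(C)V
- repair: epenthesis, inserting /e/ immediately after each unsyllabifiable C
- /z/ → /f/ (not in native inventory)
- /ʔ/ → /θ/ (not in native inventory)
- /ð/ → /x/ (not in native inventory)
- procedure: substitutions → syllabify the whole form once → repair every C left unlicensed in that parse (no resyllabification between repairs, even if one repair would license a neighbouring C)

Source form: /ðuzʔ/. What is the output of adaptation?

xufeθe

Substitution: /ð/ → /x/, /z/ → /f/, /ʔ/ → /θ/, giving /xufθ/.
Under (C)(C)V, the unsyllabifiable consonants are /f/, /θ/ (no codas are permitted; onsets may contain at most 2 consonants).
Inserting the epenthetic vowel yields /f/ → /fe/, /θ/ → /θe/.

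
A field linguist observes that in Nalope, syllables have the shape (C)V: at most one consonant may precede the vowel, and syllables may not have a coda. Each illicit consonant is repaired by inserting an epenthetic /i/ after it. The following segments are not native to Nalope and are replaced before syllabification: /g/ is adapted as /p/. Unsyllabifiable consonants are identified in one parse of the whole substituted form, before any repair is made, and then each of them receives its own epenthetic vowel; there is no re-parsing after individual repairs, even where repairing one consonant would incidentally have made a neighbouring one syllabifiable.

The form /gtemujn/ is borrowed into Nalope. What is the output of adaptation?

pitemujini

Substitution: /g/ → /p/, giving /ptemujn/.
The consonants /p/, /j/, /n/ cannot be parsed into a legal (C)V syllable (no codas are permitted; onsets are limited to one consonant).
Epenthesis after each stranded consonant: /p/ → /pi/, /j/ → /ji/, /n/ → /ni/.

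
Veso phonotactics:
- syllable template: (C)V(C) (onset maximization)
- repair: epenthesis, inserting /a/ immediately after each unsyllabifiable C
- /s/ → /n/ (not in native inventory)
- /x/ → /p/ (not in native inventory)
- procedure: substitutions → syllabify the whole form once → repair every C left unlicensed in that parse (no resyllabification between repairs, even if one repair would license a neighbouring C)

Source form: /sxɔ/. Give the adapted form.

Substitution: /s/ → /n/, /x/ → /p/, giving /npɔ/.
Under (C)V(C), the unsyllabifiable consonants are /n/ (at most one coda consonant is licensed; onsets are limited to one consonant).
Inserting the epenthetic vowel yields /n/ → /na/.

napɔ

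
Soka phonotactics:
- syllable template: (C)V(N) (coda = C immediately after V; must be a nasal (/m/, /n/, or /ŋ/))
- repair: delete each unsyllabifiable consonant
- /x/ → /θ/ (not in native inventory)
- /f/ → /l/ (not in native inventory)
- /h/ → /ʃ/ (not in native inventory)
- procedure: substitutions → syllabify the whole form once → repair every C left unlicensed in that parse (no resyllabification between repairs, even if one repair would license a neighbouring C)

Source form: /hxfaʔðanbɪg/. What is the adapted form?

laðanbɪ

Substitution: /h/ → /ʃ/, /x/ → /θ/, /f/ → /l/, giving /ʃθlaʔðanbɪg/.
Under (C)V(N), the unsyllabifiable consonants are /ʃ/, /θ/, /ʔ/, /g/ (only a nasal (/m/, /n/, or /ŋ/) is licensed in coda position; onsets are limited to one consonant).
Each unlicensed consonant is deleted: /ʃ/, /θ/, /ʔ/, /g/.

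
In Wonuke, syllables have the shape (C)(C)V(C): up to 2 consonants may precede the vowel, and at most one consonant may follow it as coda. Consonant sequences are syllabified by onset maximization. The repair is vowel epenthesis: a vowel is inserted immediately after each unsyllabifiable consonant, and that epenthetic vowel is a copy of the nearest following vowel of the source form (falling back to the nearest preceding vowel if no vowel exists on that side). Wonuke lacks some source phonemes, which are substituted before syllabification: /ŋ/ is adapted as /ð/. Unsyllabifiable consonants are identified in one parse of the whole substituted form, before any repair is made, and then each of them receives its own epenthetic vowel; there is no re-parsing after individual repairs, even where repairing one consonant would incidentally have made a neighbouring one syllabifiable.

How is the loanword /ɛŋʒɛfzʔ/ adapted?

ɛðʒɛfzɛʔɛ

Substitution: /ŋ/ → /ð/, giving /ɛðʒɛfzʔ/.
Syllabifying with onset maximization leaves /z/, /ʔ/ stranded (at most one coda consonant is licensed; onsets may contain at most 2 consonants).
Inserting the epenthetic vowel yields /z/ → /zɛ/, /ʔ/ → /ʔɛ/.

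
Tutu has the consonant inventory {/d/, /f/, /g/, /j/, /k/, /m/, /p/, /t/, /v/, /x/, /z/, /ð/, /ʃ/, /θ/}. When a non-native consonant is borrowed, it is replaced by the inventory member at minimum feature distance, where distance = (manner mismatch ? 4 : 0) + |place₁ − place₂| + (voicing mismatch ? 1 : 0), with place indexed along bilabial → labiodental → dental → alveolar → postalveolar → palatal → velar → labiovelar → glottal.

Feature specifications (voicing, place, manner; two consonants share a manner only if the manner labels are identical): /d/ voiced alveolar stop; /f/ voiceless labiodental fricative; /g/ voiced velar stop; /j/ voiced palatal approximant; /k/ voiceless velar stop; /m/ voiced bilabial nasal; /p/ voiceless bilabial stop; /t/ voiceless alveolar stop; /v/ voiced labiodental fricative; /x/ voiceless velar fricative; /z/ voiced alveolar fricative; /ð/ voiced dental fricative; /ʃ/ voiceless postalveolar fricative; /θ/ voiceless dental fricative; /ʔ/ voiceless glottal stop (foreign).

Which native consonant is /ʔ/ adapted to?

/k/ is closest: same manner (stop), place distance 2 (glottal→velar), same voicing; total 2. Next closest is /g/ at distance 3.

k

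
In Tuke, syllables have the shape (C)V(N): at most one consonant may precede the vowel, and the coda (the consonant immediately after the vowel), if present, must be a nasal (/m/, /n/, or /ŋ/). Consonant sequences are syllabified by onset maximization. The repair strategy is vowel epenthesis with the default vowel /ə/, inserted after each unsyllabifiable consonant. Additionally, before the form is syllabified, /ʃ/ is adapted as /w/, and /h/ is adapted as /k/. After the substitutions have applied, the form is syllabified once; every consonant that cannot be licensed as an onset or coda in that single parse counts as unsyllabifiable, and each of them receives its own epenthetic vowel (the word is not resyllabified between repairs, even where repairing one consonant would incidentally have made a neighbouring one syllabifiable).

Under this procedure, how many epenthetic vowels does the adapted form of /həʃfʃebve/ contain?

3

After substitution the input is /kəwfwebve/.
The unsyllabifiable consonants are /w/, /f/, /b/; each receives one epenthetic vowel.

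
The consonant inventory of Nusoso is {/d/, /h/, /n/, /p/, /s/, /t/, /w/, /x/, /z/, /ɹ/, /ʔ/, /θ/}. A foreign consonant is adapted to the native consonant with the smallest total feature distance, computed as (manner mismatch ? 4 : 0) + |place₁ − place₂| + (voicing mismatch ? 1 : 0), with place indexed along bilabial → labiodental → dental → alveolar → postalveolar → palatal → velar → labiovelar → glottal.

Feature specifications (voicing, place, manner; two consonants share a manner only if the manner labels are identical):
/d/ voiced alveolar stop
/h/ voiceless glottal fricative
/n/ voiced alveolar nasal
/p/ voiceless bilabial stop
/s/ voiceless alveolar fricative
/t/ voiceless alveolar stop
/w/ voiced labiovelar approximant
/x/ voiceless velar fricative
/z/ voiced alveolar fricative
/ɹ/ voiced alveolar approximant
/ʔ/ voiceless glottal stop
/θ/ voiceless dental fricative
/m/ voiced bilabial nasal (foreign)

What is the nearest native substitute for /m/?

/n/ is closest: same manner (nasal), place distance 3 (bilabial→alveolar), same voicing; total 3. Next closest is /p/ at distance 5.

n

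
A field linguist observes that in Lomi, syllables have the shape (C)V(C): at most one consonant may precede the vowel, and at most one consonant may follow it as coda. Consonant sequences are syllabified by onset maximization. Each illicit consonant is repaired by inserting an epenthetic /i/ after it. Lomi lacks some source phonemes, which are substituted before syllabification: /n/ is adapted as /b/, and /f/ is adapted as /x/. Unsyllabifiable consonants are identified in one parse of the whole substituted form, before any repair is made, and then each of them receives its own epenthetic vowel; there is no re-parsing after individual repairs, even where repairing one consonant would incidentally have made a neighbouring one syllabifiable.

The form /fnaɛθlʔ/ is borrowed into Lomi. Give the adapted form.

Substitution: /f/ → /x/, /n/ → /b/, giving /xbaɛθlʔ/.
The consonants /x/, /l/, /ʔ/ cannot be parsed into a legal (C)V(C) syllable (at most one coda consonant is licensed; onsets are limited to one consonant).
Epenthesis after each stranded consonant: /x/ → /xi/, /l/ → /li/, /ʔ/ → /ʔi/.

xibaɛθliʔi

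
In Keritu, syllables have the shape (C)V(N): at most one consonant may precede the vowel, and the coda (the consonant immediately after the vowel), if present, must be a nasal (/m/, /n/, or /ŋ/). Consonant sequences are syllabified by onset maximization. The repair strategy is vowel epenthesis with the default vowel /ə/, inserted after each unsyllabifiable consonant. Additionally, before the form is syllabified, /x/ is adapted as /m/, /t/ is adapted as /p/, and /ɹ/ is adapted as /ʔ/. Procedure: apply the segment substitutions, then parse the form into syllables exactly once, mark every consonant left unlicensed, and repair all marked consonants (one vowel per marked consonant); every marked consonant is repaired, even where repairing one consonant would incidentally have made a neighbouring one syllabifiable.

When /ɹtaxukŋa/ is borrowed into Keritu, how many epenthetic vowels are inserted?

2

After substitution the input is /ʔpamukŋa/.
The unsyllabifiable consonants are /ʔ/, /k/; each receives one epenthetic vowel.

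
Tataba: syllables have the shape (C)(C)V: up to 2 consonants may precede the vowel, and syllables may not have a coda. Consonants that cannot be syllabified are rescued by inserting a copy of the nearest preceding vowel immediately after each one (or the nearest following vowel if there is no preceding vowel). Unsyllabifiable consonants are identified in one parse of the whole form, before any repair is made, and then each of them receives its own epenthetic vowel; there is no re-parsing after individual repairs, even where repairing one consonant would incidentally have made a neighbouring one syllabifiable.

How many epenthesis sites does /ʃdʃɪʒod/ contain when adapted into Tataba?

The unsyllabifiable consonants are /ʃ/, /d/; each receives one epenthetic vowel.

2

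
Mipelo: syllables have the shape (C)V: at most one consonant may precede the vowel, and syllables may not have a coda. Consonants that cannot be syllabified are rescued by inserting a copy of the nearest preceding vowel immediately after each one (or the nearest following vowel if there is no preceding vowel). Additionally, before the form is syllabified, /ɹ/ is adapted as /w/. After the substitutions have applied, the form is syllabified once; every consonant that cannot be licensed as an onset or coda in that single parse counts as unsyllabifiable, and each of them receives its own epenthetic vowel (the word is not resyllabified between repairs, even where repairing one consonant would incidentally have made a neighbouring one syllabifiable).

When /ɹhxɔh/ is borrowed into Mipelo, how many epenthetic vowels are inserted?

After substitution the input is /whxɔh/.
The unsyllabifiable consonants are /w/, /h/, /h/; each receives one epenthetic vowel.

3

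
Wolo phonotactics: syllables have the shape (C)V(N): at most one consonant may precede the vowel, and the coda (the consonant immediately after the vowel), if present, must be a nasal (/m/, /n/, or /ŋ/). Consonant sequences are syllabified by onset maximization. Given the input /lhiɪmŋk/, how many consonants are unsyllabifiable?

The consonants /l/, /ŋ/, /k/ cannot be parsed into a legal (C)V(N) syllable (only a nasal (/m/, /n/, or /ŋ/) is licensed in coda position; onsets are limited to one consonant).

3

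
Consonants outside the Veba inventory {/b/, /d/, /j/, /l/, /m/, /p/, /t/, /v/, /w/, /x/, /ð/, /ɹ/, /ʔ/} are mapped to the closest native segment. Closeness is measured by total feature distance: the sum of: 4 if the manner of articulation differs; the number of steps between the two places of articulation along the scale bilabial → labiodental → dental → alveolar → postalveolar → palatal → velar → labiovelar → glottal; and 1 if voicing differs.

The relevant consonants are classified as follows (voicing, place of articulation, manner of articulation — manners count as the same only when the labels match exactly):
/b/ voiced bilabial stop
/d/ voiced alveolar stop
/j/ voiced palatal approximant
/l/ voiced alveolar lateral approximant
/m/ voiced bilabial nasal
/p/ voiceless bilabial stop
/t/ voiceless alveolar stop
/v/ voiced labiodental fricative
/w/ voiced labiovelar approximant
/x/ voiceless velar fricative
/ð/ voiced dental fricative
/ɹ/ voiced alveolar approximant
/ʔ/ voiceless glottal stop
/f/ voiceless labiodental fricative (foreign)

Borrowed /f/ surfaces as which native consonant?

v

/v/ is closest: same manner (fricative), place distance 0 (labiodental→labiodental), voicing differs (+1); total 1. Next closest is /ð/ at distance 2.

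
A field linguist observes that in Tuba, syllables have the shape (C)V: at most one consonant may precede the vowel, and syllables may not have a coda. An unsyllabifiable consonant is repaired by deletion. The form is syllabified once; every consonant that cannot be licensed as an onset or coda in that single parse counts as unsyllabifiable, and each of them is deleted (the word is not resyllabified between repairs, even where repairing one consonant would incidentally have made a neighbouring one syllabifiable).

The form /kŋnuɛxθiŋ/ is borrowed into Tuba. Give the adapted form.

Under (C)V, the unsyllabifiable consonants are /k/, /ŋ/, /x/, /ŋ/ (no codas are permitted; onsets are limited to one consonant).
Deleting the stranded consonants removes /k/, /ŋ/, /x/, /ŋ/.

nuɛθi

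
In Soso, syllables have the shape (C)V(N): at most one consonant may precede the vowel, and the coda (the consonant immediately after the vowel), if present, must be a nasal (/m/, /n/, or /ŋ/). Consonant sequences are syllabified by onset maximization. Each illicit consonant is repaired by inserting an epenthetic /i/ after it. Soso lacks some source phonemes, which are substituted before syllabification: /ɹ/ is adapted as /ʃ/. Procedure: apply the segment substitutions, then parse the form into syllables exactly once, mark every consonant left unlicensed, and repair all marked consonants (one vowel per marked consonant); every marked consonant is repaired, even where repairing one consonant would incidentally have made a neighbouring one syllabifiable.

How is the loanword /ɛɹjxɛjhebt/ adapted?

Substitution: /ɹ/ → /ʃ/, giving /ɛʃjxɛjhebt/.
Under (C)V(N), the unsyllabifiable consonants are /ʃ/, /j/, /j/, /b/, /t/ (only a nasal (/m/, /n/, or /ŋ/) is licensed in coda position; onsets are limited to one consonant).
Inserting the epenthetic vowel yields /ʃ/ → /ʃi/, /j/ → /ji/, /j/ → /ji/, /b/ → /bi/, /t/ → /ti/.

ɛʃijixɛjihebiti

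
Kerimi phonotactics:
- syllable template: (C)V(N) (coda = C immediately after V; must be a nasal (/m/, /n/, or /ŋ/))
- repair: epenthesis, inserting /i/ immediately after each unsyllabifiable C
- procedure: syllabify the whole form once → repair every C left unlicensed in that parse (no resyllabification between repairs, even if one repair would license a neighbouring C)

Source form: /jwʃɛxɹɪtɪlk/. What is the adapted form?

jiwiʃɛxiɹɪtɪliki

Syllabifying with onset maximization leaves /j/, /w/, /x/, /l/, /k/ stranded (only a nasal (/m/, /n/, or /ŋ/) is licensed in coda position; onsets are limited to one consonant).
Inserting the epenthetic vowel yields /j/ → /ji/, /w/ → /wi/, /x/ → /xi/, /l/ → /li/, /k/ → /ki/.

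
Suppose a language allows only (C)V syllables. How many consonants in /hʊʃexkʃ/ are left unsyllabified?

Syllabifying with onset maximization leaves /x/, /k/, /ʃ/ stranded (no codas are permitted; onsets are limited to one consonant).

3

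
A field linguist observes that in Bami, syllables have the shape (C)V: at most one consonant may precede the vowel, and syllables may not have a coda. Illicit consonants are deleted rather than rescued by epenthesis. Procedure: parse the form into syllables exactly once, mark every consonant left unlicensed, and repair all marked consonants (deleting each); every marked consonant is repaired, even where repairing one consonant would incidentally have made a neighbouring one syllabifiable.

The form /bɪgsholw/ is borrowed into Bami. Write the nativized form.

Under (C)V, the unsyllabifiable consonants are /g/, /s/, /l/, /w/ (no codas are permitted; onsets are limited to one consonant).
Deleting the stranded consonants removes /g/, /s/, /l/, /w/.

bɪho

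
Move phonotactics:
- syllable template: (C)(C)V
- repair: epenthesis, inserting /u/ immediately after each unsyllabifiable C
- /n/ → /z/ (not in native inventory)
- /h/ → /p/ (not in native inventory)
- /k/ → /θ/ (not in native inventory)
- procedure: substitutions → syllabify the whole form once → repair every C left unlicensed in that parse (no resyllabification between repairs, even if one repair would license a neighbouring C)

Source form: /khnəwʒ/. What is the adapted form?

θupzəwuʒu

Substitution: /k/ → /θ/, /h/ → /p/, /n/ → /z/, giving /θpzəwʒ/.
The consonants /θ/, /w/, /ʒ/ cannot be parsed into a legal (C)(C)V syllable (no codas are permitted; onsets may contain at most 2 consonants).
Each unlicensed consonant becomes the onset of a new syllable: /θ/ → /θu/, /w/ → /wu/, /ʒ/ → /ʒu/.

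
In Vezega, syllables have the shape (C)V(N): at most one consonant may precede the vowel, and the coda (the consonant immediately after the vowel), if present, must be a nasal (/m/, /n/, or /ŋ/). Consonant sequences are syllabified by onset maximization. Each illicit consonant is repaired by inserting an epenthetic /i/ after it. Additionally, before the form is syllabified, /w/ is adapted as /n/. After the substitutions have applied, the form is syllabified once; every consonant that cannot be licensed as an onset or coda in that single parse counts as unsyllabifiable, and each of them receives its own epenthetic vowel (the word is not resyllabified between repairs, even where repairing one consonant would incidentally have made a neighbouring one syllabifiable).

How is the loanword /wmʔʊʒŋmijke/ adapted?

nimiʔʊʒiŋimijike

Substitution: /w/ → /n/, giving /nmʔʊʒŋmijke/.
Syllabifying with onset maximization leaves /n/, /m/, /ʒ/, /ŋ/, /j/ stranded (only a nasal (/m/, /n/, or /ŋ/) is licensed in coda position; onsets are limited to one consonant).
Each unlicensed consonant becomes the onset of a new syllable: /n/ → /ni/, /m/ → /mi/, /ʒ/ → /ʒi/, /ŋ/ → /ŋi/, /j/ → /ji/.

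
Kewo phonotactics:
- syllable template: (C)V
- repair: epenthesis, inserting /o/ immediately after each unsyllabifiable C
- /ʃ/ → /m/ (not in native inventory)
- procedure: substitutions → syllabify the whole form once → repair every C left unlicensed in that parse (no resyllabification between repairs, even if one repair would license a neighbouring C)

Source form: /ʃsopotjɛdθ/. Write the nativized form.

Substitution: /ʃ/ → /m/, giving /msopotjɛdθ/.
Under (C)V, the unsyllabifiable consonants are /m/, /t/, /d/, /θ/ (no codas are permitted; onsets are limited to one consonant).
Epenthesis after each stranded consonant: /m/ → /mo/, /t/ → /to/, /d/ → /do/, /θ/ → /θo/.

mosopotojɛdoθo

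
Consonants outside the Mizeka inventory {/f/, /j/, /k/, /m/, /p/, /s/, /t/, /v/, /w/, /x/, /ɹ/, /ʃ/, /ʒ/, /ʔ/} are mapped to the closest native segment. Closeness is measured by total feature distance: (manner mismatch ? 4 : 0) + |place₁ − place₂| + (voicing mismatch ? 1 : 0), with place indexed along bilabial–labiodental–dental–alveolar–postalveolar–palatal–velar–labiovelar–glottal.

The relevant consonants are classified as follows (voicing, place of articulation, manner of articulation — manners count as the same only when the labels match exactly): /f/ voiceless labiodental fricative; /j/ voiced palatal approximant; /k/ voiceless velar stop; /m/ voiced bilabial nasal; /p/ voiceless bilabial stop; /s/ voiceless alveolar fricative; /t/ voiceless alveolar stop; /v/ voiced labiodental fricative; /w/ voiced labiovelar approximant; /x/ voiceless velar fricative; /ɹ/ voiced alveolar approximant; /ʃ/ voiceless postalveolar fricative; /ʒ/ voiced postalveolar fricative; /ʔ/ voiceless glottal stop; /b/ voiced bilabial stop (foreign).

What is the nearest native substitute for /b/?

/p/ is closest: same manner (stop), place distance 0 (bilabial→bilabial), voicing differs (+1); total 1. Next closest is /m/ at distance 4.

p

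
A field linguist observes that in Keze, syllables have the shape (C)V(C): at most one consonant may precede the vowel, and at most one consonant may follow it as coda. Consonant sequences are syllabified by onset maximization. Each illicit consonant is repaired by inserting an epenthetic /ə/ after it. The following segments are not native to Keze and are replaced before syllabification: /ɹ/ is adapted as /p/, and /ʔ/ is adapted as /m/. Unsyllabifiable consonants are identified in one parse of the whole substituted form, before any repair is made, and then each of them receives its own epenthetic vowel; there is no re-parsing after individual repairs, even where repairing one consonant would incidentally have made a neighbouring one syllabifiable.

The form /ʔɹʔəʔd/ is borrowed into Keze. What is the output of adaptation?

məpəməmdə

Substitution: /ʔ/ → /m/, /ɹ/ → /p/, giving /mpməmd/.
Under (C)V(C), the unsyllabifiable consonants are /m/, /p/, /d/ (at most one coda consonant is licensed; onsets are limited to one consonant).
Each unlicensed consonant becomes the onset of a new syllable: /m/ → /mə/, /p/ → /pə/, /d/ → /də/.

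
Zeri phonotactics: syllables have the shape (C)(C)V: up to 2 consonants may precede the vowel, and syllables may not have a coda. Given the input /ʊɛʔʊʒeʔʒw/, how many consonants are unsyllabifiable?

3

Syllabifying with onset maximization leaves /ʔ/, /ʒ/, /w/ stranded (no codas are permitted; onsets may contain at most 2 consonants).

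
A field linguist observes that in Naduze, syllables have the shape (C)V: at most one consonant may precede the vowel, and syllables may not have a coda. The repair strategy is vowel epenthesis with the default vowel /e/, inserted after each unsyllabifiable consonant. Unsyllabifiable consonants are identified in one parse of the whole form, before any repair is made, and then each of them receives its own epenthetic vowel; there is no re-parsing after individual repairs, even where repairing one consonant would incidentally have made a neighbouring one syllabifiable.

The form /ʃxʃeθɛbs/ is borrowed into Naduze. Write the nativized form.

The consonants /ʃ/, /x/, /b/, /s/ cannot be parsed into a legal (C)V syllable (no codas are permitted; onsets are limited to one consonant).
Each unlicensed consonant becomes the onset of a new syllable: /ʃ/ → /ʃe/, /x/ → /xe/, /b/ → /be/, /s/ → /se/.

ʃexeʃeθɛbese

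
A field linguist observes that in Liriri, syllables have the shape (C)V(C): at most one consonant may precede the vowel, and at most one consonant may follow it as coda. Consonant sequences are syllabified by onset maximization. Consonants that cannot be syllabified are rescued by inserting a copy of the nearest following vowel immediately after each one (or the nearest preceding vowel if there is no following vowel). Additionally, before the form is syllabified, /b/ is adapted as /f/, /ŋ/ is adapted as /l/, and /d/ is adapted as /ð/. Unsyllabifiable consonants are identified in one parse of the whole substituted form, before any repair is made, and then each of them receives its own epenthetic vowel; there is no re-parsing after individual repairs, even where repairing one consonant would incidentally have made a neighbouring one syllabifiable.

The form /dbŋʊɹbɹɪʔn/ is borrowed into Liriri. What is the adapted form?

ðʊfʊlʊɹfɪɹɪʔnɪ

Substitution: /d/ → /ð/, /b/ → /f/, /ŋ/ → /l/, giving /ðflʊɹfɹɪʔn/.
Under (C)V(C), the unsyllabifiable consonants are /ð/, /f/, /f/, /n/ (at most one coda consonant is licensed; onsets are limited to one consonant).
Epenthesis after each stranded consonant: /ð/ → /ðʊ/, /f/ → /fʊ/, /f/ → /fɪ/, /n/ → /nɪ/.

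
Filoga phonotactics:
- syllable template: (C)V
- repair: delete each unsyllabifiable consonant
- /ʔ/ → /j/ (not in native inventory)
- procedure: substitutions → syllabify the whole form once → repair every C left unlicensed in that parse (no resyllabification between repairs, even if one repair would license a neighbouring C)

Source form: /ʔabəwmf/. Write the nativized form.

jabə

Substitution: /ʔ/ → /j/, giving /jabəwmf/.
Under (C)V, the unsyllabifiable consonants are /w/, /m/, /f/ (no codas are permitted; onsets are limited to one consonant).
Deletion applies to /w/, /m/, /f/.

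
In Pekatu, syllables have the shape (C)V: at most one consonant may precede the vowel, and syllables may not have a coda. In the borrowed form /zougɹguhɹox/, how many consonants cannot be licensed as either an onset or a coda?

4

Under (C)V, the unsyllabifiable consonants are /g/, /ɹ/, /h/, /x/ (no codas are permitted; onsets are limited to one consonant).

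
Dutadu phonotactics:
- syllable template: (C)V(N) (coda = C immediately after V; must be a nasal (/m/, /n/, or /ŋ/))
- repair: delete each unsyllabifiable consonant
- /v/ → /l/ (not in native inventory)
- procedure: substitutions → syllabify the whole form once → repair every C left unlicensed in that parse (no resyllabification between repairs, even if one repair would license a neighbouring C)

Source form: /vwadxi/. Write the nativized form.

Substitution: /v/ → /l/, giving /lwadxi/.
Syllabifying with onset maximization leaves /l/, /d/ stranded (only a nasal (/m/, /n/, or /ŋ/) is licensed in coda position; onsets are limited to one consonant).
Each unlicensed consonant is deleted: /l/, /d/.

waxi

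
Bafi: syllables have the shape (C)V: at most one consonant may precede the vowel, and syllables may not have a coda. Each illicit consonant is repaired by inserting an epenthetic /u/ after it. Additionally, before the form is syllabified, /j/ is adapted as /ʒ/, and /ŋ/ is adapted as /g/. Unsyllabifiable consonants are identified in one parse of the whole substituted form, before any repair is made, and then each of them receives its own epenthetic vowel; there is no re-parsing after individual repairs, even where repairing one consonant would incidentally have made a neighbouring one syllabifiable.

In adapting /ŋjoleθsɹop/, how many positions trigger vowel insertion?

After substitution the input is /gʒoleθsɹop/.
The unsyllabifiable consonants are /g/, /θ/, /s/, /p/; each receives one epenthetic vowel.

4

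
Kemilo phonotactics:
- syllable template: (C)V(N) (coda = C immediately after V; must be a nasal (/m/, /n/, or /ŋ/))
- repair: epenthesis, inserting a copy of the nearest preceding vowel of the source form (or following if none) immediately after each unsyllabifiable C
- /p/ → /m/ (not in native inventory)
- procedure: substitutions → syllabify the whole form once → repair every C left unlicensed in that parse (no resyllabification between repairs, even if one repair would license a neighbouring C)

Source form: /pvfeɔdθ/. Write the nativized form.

Substitution: /p/ → /m/, giving /mvfeɔdθ/.
Syllabifying with onset maximization leaves /m/, /v/, /d/, /θ/ stranded (only a nasal (/m/, /n/, or /ŋ/) is licensed in coda position; onsets are limited to one consonant).
Each unlicensed consonant becomes the onset of a new syllable: /m/ → /me/, /v/ → /ve/, /d/ → /dɔ/, /θ/ → /θɔ/.

mevefeɔdɔθɔ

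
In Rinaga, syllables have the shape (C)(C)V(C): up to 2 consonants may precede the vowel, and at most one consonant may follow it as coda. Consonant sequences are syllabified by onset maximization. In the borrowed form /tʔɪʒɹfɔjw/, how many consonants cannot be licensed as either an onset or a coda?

1

The consonants /w/ cannot be parsed into a legal (C)(C)V(C) syllable (at most one coda consonant is licensed; onsets may contain at most 2 consonants).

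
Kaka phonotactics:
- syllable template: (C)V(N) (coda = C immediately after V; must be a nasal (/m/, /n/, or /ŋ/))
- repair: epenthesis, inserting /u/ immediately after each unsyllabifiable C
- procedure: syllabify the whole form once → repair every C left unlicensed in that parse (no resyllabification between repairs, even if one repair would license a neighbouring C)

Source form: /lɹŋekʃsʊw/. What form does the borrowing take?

luɹuŋekuʃusʊwu

Syllabifying with onset maximization leaves /l/, /ɹ/, /k/, /ʃ/, /w/ stranded (only a nasal (/m/, /n/, or /ŋ/) is licensed in coda position; onsets are limited to one consonant).
Each unlicensed consonant becomes the onset of a new syllable: /l/ → /lu/, /ɹ/ → /ɹu/, /k/ → /ku/, /ʃ/ → /ʃu/, /w/ → /wu/.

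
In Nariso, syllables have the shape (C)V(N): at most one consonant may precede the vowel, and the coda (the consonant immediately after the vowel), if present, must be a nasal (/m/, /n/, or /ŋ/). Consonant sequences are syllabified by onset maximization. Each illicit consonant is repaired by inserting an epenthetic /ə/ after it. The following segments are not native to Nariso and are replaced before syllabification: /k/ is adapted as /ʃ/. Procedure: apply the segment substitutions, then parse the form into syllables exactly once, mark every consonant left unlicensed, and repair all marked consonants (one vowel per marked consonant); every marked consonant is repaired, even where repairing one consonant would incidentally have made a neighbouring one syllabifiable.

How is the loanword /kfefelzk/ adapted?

Substitution: /k/ → /ʃ/, giving /ʃfefelzʃ/.
The consonants /ʃ/, /l/, /z/, /ʃ/ cannot be parsed into a legal (C)V(N) syllable (only a nasal (/m/, /n/, or /ŋ/) is licensed in coda position; onsets are limited to one consonant).
Inserting the epenthetic vowel yields /ʃ/ → /ʃə/, /l/ → /lə/, /z/ → /zə/, /ʃ/ → /ʃə/.

ʃəfefeləzəʃə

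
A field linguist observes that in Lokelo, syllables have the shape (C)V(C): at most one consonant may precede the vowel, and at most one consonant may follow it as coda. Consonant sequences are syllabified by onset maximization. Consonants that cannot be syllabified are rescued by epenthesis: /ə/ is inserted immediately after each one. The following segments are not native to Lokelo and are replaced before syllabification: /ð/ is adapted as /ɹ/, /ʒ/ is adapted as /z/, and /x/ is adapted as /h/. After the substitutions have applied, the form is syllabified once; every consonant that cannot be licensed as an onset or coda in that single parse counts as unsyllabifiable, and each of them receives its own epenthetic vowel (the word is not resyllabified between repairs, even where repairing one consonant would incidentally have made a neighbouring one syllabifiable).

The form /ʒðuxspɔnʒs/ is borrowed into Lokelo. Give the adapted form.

zəɹuhsəpɔnzəsə

Substitution: /ʒ/ → /z/, /ð/ → /ɹ/, /x/ → /h/, giving /zɹuhspɔnzs/.
Under (C)V(C), the unsyllabifiable consonants are /z/, /s/, /z/, /s/ (at most one coda consonant is licensed; onsets are limited to one consonant).
Inserting the epenthetic vowel yields /z/ → /zə/, /s/ → /sə/, /z/ → /zə/, /s/ → /sə/.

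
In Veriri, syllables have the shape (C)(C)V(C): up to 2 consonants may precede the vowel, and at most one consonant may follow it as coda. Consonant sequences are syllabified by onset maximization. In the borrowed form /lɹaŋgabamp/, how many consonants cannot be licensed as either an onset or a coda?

Syllabifying with onset maximization leaves /p/ stranded (at most one coda consonant is licensed; onsets may contain at most 2 consonants).

1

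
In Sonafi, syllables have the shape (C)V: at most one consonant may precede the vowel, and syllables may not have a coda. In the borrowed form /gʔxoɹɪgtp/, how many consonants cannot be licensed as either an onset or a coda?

5

The consonants /g/, /ʔ/, /g/, /t/, /p/ cannot be parsed into a legal (C)V syllable (no codas are permitted; onsets are limited to one consonant).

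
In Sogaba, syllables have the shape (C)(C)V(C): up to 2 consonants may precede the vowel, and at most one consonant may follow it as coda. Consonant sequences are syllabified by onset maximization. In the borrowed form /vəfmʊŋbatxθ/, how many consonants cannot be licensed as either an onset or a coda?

2

Syllabifying with onset maximization leaves /x/, /θ/ stranded (at most one coda consonant is licensed; onsets may contain at most 2 consonants).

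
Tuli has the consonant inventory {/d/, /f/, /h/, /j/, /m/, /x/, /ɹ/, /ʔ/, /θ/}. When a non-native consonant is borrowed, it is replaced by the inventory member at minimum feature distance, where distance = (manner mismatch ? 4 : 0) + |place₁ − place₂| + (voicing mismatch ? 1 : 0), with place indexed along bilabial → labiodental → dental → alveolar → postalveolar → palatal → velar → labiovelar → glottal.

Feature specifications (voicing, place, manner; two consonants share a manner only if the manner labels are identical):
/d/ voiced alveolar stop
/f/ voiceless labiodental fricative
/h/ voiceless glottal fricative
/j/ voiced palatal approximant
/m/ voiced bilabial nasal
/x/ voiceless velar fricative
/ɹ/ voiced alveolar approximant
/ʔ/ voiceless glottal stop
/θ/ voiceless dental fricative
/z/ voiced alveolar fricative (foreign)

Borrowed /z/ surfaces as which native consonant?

/θ/ is closest: same manner (fricative), place distance 1 (alveolar→dental), voicing differs (+1); total 2. Next closest is /f/ at distance 3.

θ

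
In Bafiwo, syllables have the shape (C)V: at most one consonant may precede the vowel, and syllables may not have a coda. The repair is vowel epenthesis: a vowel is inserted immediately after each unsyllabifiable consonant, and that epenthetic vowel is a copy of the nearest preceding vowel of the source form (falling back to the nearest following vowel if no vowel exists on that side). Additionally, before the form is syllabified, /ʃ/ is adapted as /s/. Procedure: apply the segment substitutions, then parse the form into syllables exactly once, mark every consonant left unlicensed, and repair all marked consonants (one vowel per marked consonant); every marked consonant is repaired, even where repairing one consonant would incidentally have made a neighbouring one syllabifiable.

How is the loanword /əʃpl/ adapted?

əsəpələ

Substitution: /ʃ/ → /s/, giving /əspl/.
Under (C)V, the unsyllabifiable consonants are /s/, /p/, /l/ (no codas are permitted; onsets are limited to one consonant).
Inserting the epenthetic vowel yields /s/ → /sə/, /p/ → /pə/, /l/ → /lə/.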